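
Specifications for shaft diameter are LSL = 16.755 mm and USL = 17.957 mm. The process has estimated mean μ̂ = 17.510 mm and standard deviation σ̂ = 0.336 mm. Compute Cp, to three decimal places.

Cp = (USL − LSL) / (6σ̂) = (17.957 − 16.755) / (6 × 0.336) = 1.2020 / 2.0160 = 0.5962

0.596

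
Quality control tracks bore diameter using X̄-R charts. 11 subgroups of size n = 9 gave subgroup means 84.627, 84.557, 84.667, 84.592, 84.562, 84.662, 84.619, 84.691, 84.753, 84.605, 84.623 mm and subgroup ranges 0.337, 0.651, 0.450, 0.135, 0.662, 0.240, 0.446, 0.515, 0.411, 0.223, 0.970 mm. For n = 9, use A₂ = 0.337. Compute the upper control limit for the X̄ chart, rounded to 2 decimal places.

X̄̄ = (84.627 + 84.557 + 84.667 + 84.592 + 84.562 + 84.662 + 84.619 + 84.691 + 84.753 + 84.605 + 84.623) / 11 = 930.9580 / 11 = 84.6325
R̄ = (0.337 + 0.651 + 0.450 + 0.135 + 0.662 + 0.240 + 0.446 + 0.515 + 0.411 + 0.223 + 0.970) / 11 = 5.0400 / 11 = 0.4582
UCL = X̄̄ + A₂·R̄ = 84.6325 + 0.337 × 0.4582 = 84.7870

84.79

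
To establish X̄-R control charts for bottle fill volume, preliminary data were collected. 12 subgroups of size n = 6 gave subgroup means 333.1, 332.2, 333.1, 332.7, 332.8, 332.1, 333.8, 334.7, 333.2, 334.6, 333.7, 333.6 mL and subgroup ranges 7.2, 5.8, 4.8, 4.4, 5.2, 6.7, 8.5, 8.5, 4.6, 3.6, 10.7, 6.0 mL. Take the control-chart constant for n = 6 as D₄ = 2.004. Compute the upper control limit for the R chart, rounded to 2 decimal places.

12.69

R̄ = (7.2 + 5.8 + 4.8 + 4.4 + 5.2 + 6.7 + 8.5 + 8.5 + 4.6 + 3.6 + 10.7 + 6.0) / 12 = 76.0000 / 12 = 6.3333
UCL_R = D₄·R̄ = 2.004 × 6.3333 = 12.6920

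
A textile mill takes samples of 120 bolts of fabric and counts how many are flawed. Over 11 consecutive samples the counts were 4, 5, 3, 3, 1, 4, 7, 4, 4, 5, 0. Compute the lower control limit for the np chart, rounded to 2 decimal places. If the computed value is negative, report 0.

0.00

p̄ = Σdᵢ / (k·n) = 40 / (11 × 120) = 0.03030
LCL = np̄ − 3·√(np̄(1−p̄)) = 3.6364 − 3 × 1.8778 = -1.9971 → 0 (negative, so LCL = 0)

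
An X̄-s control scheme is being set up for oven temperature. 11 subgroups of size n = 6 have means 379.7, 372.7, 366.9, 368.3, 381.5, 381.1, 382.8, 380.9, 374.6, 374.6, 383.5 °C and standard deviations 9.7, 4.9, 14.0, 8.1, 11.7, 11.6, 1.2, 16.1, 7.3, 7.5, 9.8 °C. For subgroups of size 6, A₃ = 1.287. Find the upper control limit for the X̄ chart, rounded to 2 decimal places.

X̄̄ = (379.7 + 372.7 + 366.9 + 368.3 + 381.5 + 381.1 + 382.8 + 380.9 + 374.6 + 374.6 + 383.5) / 11 = 376.9636
s̄ = (9.7 + 4.9 + 14.0 + 8.1 + 11.7 + 11.6 + 1.2 + 16.1 + 7.3 + 7.5 + 9.8) / 11 = 9.2636
UCL = X̄̄ + A₃·s̄ = 376.9636 + 1.287 × 9.2636 = 388.8859

388.89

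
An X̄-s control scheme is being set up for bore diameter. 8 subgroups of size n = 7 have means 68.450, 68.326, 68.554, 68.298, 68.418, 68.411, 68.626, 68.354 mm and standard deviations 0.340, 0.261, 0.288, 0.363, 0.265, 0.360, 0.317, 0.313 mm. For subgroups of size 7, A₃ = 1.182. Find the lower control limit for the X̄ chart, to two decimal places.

68.06

X̄̄ = (68.450 + 68.326 + 68.554 + 68.298 + 68.418 + 68.411 + 68.626 + 68.354) / 8 = 68.4296
s̄ = (0.340 + 0.261 + 0.288 + 0.363 + 0.265 + 0.360 + 0.317 + 0.313) / 8 = 0.3134
LCL = X̄̄ − A₃·s̄ = 68.4296 − 1.182 × 0.3134 = 68.0592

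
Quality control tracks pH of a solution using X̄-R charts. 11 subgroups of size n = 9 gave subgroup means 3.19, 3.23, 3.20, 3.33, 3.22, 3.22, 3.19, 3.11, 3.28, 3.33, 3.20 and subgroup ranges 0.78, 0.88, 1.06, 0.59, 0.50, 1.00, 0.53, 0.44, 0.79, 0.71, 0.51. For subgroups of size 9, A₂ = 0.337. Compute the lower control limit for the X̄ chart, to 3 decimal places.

X̄̄ = (3.19 + 3.23 + 3.20 + 3.33 + 3.22 + 3.22 + 3.19 + 3.11 + 3.28 + 3.33 + 3.20) / 11 = 35.5000 / 11 = 3.2273
R̄ = (0.78 + 0.88 + 1.06 + 0.59 + 0.50 + 1.00 + 0.53 + 0.44 + 0.79 + 0.71 + 0.51) / 11 = 7.7900 / 11 = 0.7082
LCL = X̄̄ − A₂·R̄ = 3.2273 − 0.337 × 0.7082 = 2.9886

2.989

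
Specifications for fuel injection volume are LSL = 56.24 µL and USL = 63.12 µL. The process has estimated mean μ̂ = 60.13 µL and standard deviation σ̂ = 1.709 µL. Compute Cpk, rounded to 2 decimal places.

0.58

Cpu = (USL − μ̂) / (3σ̂) = (63.12 − 60.13) / (3 × 1.709) = 0.5832; Cpl = (μ̂ − LSL) / (3σ̂) = (60.13 − 56.24) / (3 × 1.709) = 0.7587; Cpk = min(Cpu, Cpl) = 0.5832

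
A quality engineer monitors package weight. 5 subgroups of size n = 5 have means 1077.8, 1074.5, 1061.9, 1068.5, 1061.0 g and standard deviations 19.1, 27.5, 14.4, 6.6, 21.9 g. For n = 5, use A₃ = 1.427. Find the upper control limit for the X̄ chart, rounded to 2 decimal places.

1094.28

X̄̄ = (1077.8 + 1074.5 + 1061.9 + 1068.5 + 1061.0) / 5 = 1068.7400
s̄ = (19.1 + 27.5 + 14.4 + 6.6 + 21.9) / 5 = 17.9000
UCL = X̄̄ + A₃·s̄ = 1068.7400 + 1.427 × 17.9000 = 1094.2833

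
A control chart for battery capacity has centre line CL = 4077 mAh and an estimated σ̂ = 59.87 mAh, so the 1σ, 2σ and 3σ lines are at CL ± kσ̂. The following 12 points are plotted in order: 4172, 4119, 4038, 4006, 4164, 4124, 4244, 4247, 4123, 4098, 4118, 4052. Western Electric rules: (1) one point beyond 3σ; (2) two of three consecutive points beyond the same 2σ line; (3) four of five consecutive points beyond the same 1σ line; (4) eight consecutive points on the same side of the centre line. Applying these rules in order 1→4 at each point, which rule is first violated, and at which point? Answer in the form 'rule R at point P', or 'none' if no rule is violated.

rule 2 at point 8

Zone of each point (C = within 1σ̂, B = 1σ̂–2σ̂, A = 2σ̂–3σ̂, * = beyond 3σ̂; sign = side of CL): 1:+B, 2:+C, 3:-C, 4:-B, 5:+B, 6:+C, 7:+A, 8:+A, 9:+C, 10:+C, 11:+C, 12:-C
Rule 2 (two of three consecutive points beyond the same 2σ limit) is satisfied at point 8.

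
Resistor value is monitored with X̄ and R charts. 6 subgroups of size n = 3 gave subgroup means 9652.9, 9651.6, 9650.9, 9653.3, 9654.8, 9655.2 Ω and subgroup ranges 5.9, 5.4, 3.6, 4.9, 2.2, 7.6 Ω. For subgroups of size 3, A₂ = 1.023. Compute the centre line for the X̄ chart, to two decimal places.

9653.12

X̄̄ = (9652.9 + 9651.6 + 9650.9 + 9653.3 + 9654.8 + 9655.2) / 6 = 57918.7000 / 6 = 9653.1167
CL = X̄̄ = 9653.1167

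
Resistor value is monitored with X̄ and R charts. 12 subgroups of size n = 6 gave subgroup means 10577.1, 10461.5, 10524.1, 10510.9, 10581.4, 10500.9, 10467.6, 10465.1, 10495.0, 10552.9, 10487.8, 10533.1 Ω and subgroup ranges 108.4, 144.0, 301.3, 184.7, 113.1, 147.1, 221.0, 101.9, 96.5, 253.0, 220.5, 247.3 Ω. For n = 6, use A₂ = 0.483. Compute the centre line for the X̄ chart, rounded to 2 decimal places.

X̄̄ = (10577.1 + 10461.5 + 10524.1 + 10510.9 + 10581.4 + 10500.9 + 10467.6 + 10465.1 + 10495.0 + 10552.9 + 10487.8 + 10533.1) / 12 = 126157.4000 / 12 = 10513.1167
CL = X̄̄ = 10513.1167

10513.12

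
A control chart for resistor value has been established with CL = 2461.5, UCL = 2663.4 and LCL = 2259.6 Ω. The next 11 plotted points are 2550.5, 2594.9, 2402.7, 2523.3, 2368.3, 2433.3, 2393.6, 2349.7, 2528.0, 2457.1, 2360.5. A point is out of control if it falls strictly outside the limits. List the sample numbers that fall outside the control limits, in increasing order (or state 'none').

All 11 points lie within [2259.6, 2663.4].

none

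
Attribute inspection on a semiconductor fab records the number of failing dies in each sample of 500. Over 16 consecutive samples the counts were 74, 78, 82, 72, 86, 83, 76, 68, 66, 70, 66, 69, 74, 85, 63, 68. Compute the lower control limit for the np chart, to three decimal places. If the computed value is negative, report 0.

p̄ = Σdᵢ / (k·n) = 1180 / (16 × 500) = 0.14750
LCL = np̄ − 3·√(np̄(1−p̄)) = 73.7500 − 3 × 7.9292 = 49.9625

49.962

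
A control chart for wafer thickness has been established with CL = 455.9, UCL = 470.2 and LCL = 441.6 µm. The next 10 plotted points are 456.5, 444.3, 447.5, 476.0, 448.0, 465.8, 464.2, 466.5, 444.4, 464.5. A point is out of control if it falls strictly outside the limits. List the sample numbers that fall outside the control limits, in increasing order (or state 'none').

4

Compare each point to [441.6, 470.2]: sample 4 = 476.0 > UCL.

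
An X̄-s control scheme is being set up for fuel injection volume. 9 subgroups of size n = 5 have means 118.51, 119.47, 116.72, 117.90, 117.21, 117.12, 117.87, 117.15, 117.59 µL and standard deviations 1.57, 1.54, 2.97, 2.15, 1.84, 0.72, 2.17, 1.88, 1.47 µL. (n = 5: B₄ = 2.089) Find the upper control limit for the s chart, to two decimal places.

3.79

s̄ = (1.57 + 1.54 + 2.97 + 2.15 + 1.84 + 0.72 + 2.17 + 1.88 + 1.47) / 9 = 1.8122
UCL_s = B₄·s̄ = 2.089 × 1.8122 = 3.7857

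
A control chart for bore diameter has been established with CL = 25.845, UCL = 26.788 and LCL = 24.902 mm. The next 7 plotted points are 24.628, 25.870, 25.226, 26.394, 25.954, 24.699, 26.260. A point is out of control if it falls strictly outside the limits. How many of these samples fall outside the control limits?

Compare each point to [24.902, 26.788]: sample 1 = 24.628 < LCL; sample 6 = 24.699 < LCL.

2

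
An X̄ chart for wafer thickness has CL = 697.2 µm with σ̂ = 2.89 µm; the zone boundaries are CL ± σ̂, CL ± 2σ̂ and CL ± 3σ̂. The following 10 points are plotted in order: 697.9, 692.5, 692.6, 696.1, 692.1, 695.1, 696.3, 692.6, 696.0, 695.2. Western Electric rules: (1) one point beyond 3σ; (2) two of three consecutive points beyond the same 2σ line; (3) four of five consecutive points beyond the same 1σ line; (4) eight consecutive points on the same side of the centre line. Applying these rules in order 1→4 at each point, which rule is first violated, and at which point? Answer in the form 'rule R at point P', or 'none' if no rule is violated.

Zone of each point (C = within 1σ̂, B = 1σ̂–2σ̂, A = 2σ̂–3σ̂, * = beyond 3σ̂; sign = side of CL): 1:+C, 2:-B, 3:-B, 4:-C, 5:-B, 6:-C, 7:-C, 8:-B, 9:-C, 10:-C
Rule 4 (eight consecutive points on the same side of the centre line) is satisfied at point 9.

rule 4 at point 9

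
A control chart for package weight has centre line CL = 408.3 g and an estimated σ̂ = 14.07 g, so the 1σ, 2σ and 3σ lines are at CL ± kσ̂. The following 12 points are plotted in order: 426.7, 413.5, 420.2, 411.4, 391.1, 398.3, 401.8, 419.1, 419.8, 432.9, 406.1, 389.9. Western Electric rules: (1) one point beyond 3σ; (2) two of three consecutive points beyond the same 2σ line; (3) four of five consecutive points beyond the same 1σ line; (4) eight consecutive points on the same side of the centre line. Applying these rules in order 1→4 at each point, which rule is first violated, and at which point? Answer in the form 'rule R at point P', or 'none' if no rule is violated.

Zone of each point (C = within 1σ̂, B = 1σ̂–2σ̂, A = 2σ̂–3σ̂, * = beyond 3σ̂; sign = side of CL): 1:+B, 2:+C, 3:+C, 4:+C, 5:-B, 6:-C, 7:-C, 8:+C, 9:+C, 10:+B, 11:-C, 12:-B
No rule fires across all 12 points.

none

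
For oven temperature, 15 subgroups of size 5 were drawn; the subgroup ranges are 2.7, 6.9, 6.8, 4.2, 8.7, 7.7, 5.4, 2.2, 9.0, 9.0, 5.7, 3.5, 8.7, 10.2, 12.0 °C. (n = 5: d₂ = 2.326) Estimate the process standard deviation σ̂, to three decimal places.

2.944

R̄ = (2.7 + 6.9 + 6.8 + 4.2 + 8.7 + 7.7 + 5.4 + 2.2 + 9.0 + 9.0 + 5.7 + 3.5 + 8.7 + 10.2 + 12.0) / 15 = 6.8467
σ̂ = R̄ / d₂ = 6.8467 / 2.326 = 2.9435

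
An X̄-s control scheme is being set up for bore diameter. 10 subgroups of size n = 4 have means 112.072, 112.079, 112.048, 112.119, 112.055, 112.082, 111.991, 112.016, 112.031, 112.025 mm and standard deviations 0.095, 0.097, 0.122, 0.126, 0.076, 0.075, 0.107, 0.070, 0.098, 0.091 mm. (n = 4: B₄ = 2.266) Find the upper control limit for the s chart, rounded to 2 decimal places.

0.22

s̄ = (0.095 + 0.097 + 0.122 + 0.126 + 0.076 + 0.075 + 0.107 + 0.070 + 0.098 + 0.091) / 10 = 0.0957
UCL_s = B₄·s̄ = 2.266 × 0.0957 = 0.2169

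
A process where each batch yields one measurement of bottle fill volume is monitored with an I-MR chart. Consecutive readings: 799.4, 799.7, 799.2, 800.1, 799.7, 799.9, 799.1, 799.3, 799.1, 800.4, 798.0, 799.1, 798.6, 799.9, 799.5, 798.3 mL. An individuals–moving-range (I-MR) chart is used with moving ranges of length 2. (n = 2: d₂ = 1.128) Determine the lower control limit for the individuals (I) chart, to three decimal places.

X̄ = (799.4 + 799.7 + 799.2 + 800.1 + 799.7 + 799.9 + 799.1 + 799.3 + 799.1 + 800.4 + 798.0 + 799.1 + 798.6 + 799.9 + 799.5 + 798.3) / 16 = 799.3312
Moving ranges: 0.3, 0.5, 0.9, 0.4, 0.2, 0.8, 0.2, 0.2, 1.3, 2.4, 1.1, 0.5, 1.3, 0.4, 1.2; M̄R̄ = 11.7000 / 15 = 0.7800
LCL = X̄ − 3·M̄R̄/d₂ = 799.3312 − 3 × 0.7800 / 1.128 = 797.2568

797.257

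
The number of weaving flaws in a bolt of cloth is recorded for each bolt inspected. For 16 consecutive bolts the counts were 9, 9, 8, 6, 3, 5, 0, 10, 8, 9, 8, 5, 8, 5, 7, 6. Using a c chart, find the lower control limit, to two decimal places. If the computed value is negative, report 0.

c̄ = (9 + 9 + 8 + 6 + 3 + 5 + 0 + 10 + 8 + 9 + 8 + 5 + 8 + 5 + 7 + 6) / 16 = 106 / 16 = 6.6250
LCL = c̄ − 3√c̄ = 6.6250 − 3 × 2.5739 = -1.0967 → 0 (cannot be negative)

0.00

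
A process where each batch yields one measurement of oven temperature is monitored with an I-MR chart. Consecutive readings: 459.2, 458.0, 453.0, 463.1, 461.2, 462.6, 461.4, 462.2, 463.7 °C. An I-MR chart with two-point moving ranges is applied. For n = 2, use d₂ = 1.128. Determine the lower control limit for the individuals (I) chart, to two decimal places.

X̄ = (459.2 + 458.0 + 453.0 + 463.1 + 461.2 + 462.6 + 461.4 + 462.2 + 463.7) / 9 = 460.4889
Moving ranges: 1.2, 5.0, 10.1, 1.9, 1.4, 1.2, 0.8, 1.5; M̄R̄ = 23.1000 / 8 = 2.8875
LCL = X̄ − 3·M̄R̄/d₂ = 460.4889 − 3 × 2.8875 / 1.128 = 452.8094

452.81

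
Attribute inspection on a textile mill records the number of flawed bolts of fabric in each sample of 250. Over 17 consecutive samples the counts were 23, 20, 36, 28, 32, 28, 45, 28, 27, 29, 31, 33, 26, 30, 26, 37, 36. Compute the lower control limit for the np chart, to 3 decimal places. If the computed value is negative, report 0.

14.815

p̄ = Σdᵢ / (k·n) = 515 / (17 × 250) = 0.12118
LCL = np̄ − 3·√(np̄(1−p̄)) = 30.2941 − 3 × 5.1598 = 14.8148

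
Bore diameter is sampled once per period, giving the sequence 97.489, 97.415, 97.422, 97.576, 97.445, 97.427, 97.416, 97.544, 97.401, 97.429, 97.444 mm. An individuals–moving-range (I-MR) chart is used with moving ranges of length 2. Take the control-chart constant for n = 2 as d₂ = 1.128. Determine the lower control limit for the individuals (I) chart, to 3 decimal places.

X̄ = (97.489 + 97.415 + 97.422 + 97.576 + 97.445 + 97.427 + 97.416 + 97.544 + 97.401 + 97.429 + 97.444) / 11 = 97.4553
Moving ranges: 0.074, 0.007, 0.154, 0.131, 0.018, 0.011, 0.128, 0.143, 0.028, 0.015; M̄R̄ = 0.7090 / 10 = 0.0709
LCL = X̄ − 3·M̄R̄/d₂ = 97.4553 − 3 × 0.0709 / 1.128 = 97.2667

97.267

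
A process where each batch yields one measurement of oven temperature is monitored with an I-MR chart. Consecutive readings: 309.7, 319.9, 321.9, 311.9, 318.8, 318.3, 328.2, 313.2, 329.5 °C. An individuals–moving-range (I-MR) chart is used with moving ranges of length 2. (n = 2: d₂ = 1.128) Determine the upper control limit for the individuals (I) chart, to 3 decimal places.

X̄ = (309.7 + 319.9 + 321.9 + 311.9 + 318.8 + 318.3 + 328.2 + 313.2 + 329.5) / 9 = 319.0444
Moving ranges: 10.2, 2.0, 10.0, 6.9, 0.5, 9.9, 15.0, 16.3; M̄R̄ = 70.8000 / 8 = 8.8500
UCL = X̄ + 3·M̄R̄/d₂ = 319.0444 + 3 × 8.8500 / 1.128 = 342.5817

342.582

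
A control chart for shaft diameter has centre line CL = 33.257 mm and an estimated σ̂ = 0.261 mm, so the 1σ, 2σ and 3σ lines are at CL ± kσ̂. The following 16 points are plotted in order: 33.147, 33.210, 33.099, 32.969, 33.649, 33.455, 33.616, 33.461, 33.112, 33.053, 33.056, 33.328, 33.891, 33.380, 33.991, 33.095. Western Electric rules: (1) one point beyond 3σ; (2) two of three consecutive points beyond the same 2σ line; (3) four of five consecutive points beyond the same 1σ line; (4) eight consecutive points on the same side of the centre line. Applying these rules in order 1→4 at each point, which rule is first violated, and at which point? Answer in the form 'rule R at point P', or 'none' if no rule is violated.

Zone of each point (C = within 1σ̂, B = 1σ̂–2σ̂, A = 2σ̂–3σ̂, * = beyond 3σ̂; sign = side of CL): 1:-C, 2:-C, 3:-C, 4:-B, 5:+B, 6:+C, 7:+B, 8:+C, 9:-C, 10:-C, 11:-C, 12:+C, 13:+A, 14:+C, 15:+A, 16:-C
Rule 2 (two of three consecutive points beyond the same 2σ limit) is satisfied at point 15.

rule 2 at point 15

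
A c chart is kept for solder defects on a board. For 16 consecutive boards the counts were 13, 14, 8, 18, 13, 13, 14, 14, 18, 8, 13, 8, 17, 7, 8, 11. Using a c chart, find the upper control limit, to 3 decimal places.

c̄ = (13 + 14 + 8 + 18 + 13 + 13 + 14 + 14 + 18 + 8 + 13 + 8 + 17 + 7 + 8 + 11) / 16 = 197 / 16 = 12.3125
UCL = c̄ + 3√c̄ = 12.3125 + 3 × √12.3125 = 12.3125 + 3 × 3.5089 = 22.8393

22.839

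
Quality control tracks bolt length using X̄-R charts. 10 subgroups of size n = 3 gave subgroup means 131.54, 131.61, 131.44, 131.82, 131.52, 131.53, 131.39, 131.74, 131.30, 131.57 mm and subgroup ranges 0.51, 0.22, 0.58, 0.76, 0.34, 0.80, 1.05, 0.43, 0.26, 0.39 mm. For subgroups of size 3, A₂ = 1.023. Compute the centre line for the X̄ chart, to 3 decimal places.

131.546

X̄̄ = (131.54 + 131.61 + 131.44 + 131.82 + 131.52 + 131.53 + 131.39 + 131.74 + 131.30 + 131.57) / 10 = 1315.4600 / 10 = 131.5460
CL = X̄̄ = 131.5460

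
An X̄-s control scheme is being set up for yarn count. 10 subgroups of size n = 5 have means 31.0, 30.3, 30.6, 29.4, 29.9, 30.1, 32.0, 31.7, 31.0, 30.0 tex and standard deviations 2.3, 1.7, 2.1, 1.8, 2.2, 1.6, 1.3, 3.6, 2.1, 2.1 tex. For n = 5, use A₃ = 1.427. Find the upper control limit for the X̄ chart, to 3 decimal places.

X̄̄ = (31.0 + 30.3 + 30.6 + 29.4 + 29.9 + 30.1 + 32.0 + 31.7 + 31.0 + 30.0) / 10 = 30.6000
s̄ = (2.3 + 1.7 + 2.1 + 1.8 + 2.2 + 1.6 + 1.3 + 3.6 + 2.1 + 2.1) / 10 = 2.0800
UCL = X̄̄ + A₃·s̄ = 30.6000 + 1.427 × 2.0800 = 33.5682

33.568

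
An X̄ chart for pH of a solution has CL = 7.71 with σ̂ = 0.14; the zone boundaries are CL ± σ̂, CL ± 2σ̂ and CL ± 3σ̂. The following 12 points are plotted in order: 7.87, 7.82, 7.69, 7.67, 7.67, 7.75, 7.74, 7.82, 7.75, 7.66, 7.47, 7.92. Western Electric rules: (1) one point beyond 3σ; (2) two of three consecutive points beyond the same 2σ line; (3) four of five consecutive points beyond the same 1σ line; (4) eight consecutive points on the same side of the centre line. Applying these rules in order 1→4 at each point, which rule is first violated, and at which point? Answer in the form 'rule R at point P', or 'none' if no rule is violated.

Zone of each point (C = within 1σ̂, B = 1σ̂–2σ̂, A = 2σ̂–3σ̂, * = beyond 3σ̂; sign = side of CL): 1:+B, 2:+C, 3:-C, 4:-C, 5:-C, 6:+C, 7:+C, 8:+C, 9:+C, 10:-C, 11:-B, 12:+B
No rule fires across all 12 points.

none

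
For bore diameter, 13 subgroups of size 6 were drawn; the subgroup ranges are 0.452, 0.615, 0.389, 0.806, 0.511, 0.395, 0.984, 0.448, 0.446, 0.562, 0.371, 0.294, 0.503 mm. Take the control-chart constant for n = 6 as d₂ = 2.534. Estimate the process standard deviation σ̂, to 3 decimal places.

0.206

R̄ = (0.452 + 0.615 + 0.389 + 0.806 + 0.511 + 0.395 + 0.984 + 0.448 + 0.446 + 0.562 + 0.371 + 0.294 + 0.503) / 13 = 0.5212
σ̂ = R̄ / d₂ = 0.5212 / 2.534 = 0.2057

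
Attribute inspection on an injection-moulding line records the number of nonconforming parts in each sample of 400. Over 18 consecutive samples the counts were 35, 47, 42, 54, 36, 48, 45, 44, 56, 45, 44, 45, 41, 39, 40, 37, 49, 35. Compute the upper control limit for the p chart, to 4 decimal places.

p̄ = Σdᵢ / (k·n) = 782 / (18 × 400) = 0.10861
UCL = p̄ + 3·√(p̄(1−p̄)/n) = 0.10861 + 3 × √(0.10861×0.89139/400) = 0.10861 + 3 × 0.01556 = 0.15528

0.1553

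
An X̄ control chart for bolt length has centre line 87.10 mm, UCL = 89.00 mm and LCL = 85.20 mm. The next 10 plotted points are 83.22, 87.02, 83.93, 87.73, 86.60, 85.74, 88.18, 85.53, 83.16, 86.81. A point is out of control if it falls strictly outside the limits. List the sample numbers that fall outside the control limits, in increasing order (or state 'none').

Compare each point to [85.20, 89.00]: sample 1 = 83.22 < LCL; sample 3 = 83.93 < LCL; sample 9 = 83.16 < LCL.

1, 3, 9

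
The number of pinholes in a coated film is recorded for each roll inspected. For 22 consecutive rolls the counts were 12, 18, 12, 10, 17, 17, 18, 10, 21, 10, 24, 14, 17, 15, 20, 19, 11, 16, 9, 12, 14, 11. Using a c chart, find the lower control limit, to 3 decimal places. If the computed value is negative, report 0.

c̄ = (12 + 18 + 12 + 10 + 17 + 17 + 18 + 10 + 21 + 10 + 24 + 14 + 17 + 15 + 20 + 19 + 11 + 16 + 9 + 12 + 14 + 11) / 22 = 327 / 22 = 14.8636
LCL = c̄ − 3√c̄ = 14.8636 − 3 × 3.8553 = 3.2976

3.298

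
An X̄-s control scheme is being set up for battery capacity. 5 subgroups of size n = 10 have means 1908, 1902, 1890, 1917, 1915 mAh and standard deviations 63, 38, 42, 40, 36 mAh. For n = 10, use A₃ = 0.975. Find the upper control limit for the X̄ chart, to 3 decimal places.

1949.105

X̄̄ = (1908 + 1902 + 1890 + 1917 + 1915) / 5 = 1906.4000
s̄ = (63 + 38 + 42 + 40 + 36) / 5 = 43.8000
UCL = X̄̄ + A₃·s̄ = 1906.4000 + 0.975 × 43.8000 = 1949.1050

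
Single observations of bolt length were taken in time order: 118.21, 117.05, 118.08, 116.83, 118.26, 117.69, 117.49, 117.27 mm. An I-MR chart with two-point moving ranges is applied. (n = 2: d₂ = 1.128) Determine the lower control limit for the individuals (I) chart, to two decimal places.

X̄ = (118.21 + 117.05 + 118.08 + 116.83 + 118.26 + 117.69 + 117.49 + 117.27) / 8 = 117.6100
Moving ranges: 1.16, 1.03, 1.25, 1.43, 0.57, 0.20, 0.22; M̄R̄ = 5.8600 / 7 = 0.8371
LCL = X̄ − 3·M̄R̄/d₂ = 117.6100 − 3 × 0.8371 / 1.128 = 115.3836

115.38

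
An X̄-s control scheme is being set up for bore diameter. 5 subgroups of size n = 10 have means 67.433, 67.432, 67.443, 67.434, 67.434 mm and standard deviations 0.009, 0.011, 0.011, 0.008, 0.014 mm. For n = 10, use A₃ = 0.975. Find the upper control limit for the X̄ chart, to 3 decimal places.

X̄̄ = (67.433 + 67.432 + 67.443 + 67.434 + 67.434) / 5 = 67.4352
s̄ = (0.009 + 0.011 + 0.011 + 0.008 + 0.014) / 5 = 0.0106
UCL = X̄̄ + A₃·s̄ = 67.4352 + 0.975 × 0.0106 = 67.4455

67.446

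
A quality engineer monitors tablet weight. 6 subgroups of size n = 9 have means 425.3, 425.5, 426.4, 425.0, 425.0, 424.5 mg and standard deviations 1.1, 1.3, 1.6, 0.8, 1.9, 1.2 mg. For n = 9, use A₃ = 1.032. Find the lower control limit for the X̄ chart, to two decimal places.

423.92

X̄̄ = (425.3 + 425.5 + 426.4 + 425.0 + 425.0 + 424.5) / 6 = 425.2833
s̄ = (1.1 + 1.3 + 1.6 + 0.8 + 1.9 + 1.2) / 6 = 1.3167
LCL = X̄̄ − A₃·s̄ = 425.2833 − 1.032 × 1.3167 = 423.9245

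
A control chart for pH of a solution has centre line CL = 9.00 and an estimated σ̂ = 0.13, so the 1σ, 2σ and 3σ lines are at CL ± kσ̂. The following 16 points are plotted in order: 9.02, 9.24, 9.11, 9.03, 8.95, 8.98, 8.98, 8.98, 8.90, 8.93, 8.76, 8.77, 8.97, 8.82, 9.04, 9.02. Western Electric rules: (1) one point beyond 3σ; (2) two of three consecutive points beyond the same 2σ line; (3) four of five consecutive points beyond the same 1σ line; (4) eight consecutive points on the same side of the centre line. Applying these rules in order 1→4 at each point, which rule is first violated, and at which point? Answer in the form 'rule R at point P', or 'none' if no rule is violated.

Zone of each point (C = within 1σ̂, B = 1σ̂–2σ̂, A = 2σ̂–3σ̂, * = beyond 3σ̂; sign = side of CL): 1:+C, 2:+B, 3:+C, 4:+C, 5:-C, 6:-C, 7:-C, 8:-C, 9:-C, 10:-C, 11:-B, 12:-B, 13:-C, 14:-B, 15:+C, 16:+C
Rule 4 (eight consecutive points on the same side of the centre line) is satisfied at point 12.

rule 4 at point 12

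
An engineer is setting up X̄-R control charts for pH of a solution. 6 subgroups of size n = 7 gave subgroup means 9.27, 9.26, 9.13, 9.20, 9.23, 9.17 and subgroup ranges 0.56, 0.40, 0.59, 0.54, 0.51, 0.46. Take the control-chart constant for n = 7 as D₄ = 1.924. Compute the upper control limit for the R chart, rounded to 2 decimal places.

R̄ = (0.56 + 0.40 + 0.59 + 0.54 + 0.51 + 0.46) / 6 = 3.0600 / 6 = 0.5100
UCL_R = D₄·R̄ = 1.924 × 0.5100 = 0.9812

0.98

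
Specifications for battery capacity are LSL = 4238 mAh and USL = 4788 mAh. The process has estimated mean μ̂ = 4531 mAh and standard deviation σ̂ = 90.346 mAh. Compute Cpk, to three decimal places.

Cpu = (USL − μ̂) / (3σ̂) = (4788 − 4531) / (3 × 90.346) = 0.9482; Cpl = (μ̂ − LSL) / (3σ̂) = (4531 − 4238) / (3 × 90.346) = 1.0810; Cpk = min(Cpu, Cpl) = 0.9482

0.948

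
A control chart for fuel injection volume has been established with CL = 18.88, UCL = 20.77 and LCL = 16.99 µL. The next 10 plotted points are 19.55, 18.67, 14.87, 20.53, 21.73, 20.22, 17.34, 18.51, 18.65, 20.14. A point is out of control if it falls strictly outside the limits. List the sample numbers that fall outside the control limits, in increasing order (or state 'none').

Compare each point to [16.99, 20.77]: sample 3 = 14.87 < LCL; sample 5 = 21.73 > UCL.

3, 5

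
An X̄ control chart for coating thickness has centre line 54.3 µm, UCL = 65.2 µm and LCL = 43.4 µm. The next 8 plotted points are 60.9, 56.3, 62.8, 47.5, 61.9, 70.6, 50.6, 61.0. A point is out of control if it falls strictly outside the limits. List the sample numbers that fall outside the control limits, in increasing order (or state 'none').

Compare each point to [43.4, 65.2]: sample 6 = 70.6 > UCL.

6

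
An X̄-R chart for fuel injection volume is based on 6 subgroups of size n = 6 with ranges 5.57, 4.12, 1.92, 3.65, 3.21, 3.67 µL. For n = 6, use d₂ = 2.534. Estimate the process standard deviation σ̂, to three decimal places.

R̄ = (5.57 + 4.12 + 1.92 + 3.65 + 3.21 + 3.67) / 6 = 3.6900
σ̂ = R̄ / d₂ = 3.6900 / 2.534 = 1.4562

1.456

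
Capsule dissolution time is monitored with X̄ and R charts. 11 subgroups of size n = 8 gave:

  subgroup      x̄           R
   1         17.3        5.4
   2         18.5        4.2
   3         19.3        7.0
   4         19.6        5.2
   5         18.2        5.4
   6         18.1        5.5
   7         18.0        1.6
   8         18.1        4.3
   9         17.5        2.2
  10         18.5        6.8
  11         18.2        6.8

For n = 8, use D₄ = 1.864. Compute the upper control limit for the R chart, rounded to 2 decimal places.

9.22

R̄ = (5.4 + 4.2 + 7.0 + 5.2 + 5.4 + 5.5 + 1.6 + 4.3 + 2.2 + 6.8 + 6.8) / 11 = 54.4000 / 11 = 4.9455
UCL_R = D₄·R̄ = 1.864 × 4.9455 = 9.2183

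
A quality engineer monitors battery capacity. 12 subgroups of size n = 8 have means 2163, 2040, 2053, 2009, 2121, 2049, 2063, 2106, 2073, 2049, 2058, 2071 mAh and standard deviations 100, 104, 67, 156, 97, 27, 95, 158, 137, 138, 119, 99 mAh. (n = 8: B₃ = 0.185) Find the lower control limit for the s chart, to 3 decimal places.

s̄ = (100 + 104 + 67 + 156 + 97 + 27 + 95 + 158 + 137 + 138 + 119 + 99) / 12 = 108.0833
LCL_s = B₃·s̄ = 0.185 × 108.0833 = 19.9954

19.995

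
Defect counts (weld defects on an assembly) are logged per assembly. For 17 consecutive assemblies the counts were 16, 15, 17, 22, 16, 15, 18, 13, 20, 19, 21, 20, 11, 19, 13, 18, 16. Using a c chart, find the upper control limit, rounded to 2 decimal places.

29.37

c̄ = (16 + 15 + 17 + 22 + 16 + 15 + 18 + 13 + 20 + 19 + 21 + 20 + 11 + 19 + 13 + 18 + 16) / 17 = 289 / 17 = 17.0000
UCL = c̄ + 3√c̄ = 17.0000 + 3 × √17.0000 = 17.0000 + 3 × 4.1231 = 29.3693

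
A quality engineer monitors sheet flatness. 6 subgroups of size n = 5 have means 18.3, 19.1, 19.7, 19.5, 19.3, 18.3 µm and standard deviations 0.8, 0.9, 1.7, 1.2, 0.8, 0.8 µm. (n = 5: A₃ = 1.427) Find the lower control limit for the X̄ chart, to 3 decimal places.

X̄̄ = (18.3 + 19.1 + 19.7 + 19.5 + 19.3 + 18.3) / 6 = 19.0333
s̄ = (0.8 + 0.9 + 1.7 + 1.2 + 0.8 + 0.8) / 6 = 1.0333
LCL = X̄̄ − A₃·s̄ = 19.0333 − 1.427 × 1.0333 = 17.5588

17.559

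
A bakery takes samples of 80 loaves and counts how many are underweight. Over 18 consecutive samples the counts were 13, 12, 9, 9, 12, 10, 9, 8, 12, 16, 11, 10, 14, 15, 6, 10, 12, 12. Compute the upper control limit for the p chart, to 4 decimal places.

0.2549

p̄ = Σdᵢ / (k·n) = 200 / (18 × 80) = 0.13889
UCL = p̄ + 3·√(p̄(1−p̄)/n) = 0.13889 + 3 × √(0.13889×0.86111/80) = 0.13889 + 3 × 0.03867 = 0.25488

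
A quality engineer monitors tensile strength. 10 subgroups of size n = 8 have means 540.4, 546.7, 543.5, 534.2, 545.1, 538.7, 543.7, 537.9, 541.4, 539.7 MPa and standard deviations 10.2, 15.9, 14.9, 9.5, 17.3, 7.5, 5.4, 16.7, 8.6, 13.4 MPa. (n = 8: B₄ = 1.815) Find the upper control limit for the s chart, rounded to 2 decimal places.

21.67

s̄ = (10.2 + 15.9 + 14.9 + 9.5 + 17.3 + 7.5 + 5.4 + 16.7 + 8.6 + 13.4) / 10 = 11.9400
UCL_s = B₄·s̄ = 1.815 × 11.9400 = 21.6711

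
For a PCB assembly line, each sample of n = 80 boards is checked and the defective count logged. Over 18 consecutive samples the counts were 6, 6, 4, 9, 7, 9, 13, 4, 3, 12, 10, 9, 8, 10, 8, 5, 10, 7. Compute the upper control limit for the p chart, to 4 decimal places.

p̄ = Σdᵢ / (k·n) = 140 / (18 × 80) = 0.09722
UCL = p̄ + 3·√(p̄(1−p̄)/n) = 0.09722 + 3 × √(0.09722×0.90278/80) = 0.09722 + 3 × 0.03312 = 0.19659

0.1966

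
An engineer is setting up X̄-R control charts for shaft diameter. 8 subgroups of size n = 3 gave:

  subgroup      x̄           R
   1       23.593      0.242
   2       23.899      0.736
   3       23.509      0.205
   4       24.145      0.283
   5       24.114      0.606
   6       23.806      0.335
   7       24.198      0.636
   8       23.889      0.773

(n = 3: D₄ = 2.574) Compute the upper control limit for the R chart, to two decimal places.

1.23

R̄ = (0.242 + 0.736 + 0.205 + 0.283 + 0.606 + 0.335 + 0.636 + 0.773) / 8 = 3.8160 / 8 = 0.4770
UCL_R = D₄·R̄ = 2.574 × 0.4770 = 1.2278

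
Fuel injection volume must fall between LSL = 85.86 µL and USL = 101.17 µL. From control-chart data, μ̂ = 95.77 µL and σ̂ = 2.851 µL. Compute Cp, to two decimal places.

Cp = (USL − LSL) / (6σ̂) = (101.17 − 85.86) / (6 × 2.851) = 15.3100 / 17.1060 = 0.8950

0.90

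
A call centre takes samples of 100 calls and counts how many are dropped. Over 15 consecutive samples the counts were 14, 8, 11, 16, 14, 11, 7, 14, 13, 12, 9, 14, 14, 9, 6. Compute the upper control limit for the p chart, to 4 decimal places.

p̄ = Σdᵢ / (k·n) = 172 / (15 × 100) = 0.11467
UCL = p̄ + 3·√(p̄(1−p̄)/n) = 0.11467 + 3 × √(0.11467×0.88533/100) = 0.11467 + 3 × 0.03186 = 0.21025

0.2103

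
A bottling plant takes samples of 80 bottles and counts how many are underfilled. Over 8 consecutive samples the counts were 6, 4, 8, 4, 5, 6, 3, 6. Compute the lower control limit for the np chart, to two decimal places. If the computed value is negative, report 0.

p̄ = Σdᵢ / (k·n) = 42 / (8 × 80) = 0.06563
LCL = np̄ − 3·√(np̄(1−p̄)) = 5.2500 − 3 × 2.2148 = -1.3945 → 0 (negative, so LCL = 0)

0.00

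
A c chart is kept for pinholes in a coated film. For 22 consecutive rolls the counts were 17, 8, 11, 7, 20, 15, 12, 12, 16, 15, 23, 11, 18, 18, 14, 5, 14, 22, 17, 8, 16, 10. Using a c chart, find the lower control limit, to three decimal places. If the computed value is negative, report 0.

2.802

c̄ = (17 + 8 + 11 + 7 + 20 + 15 + 12 + 12 + 16 + 15 + 23 + 11 + 18 + 18 + 14 + 5 + 14 + 22 + 17 + 8 + 16 + 10) / 22 = 309 / 22 = 14.0455
LCL = c̄ − 3√c̄ = 14.0455 − 3 × 3.7477 = 2.8023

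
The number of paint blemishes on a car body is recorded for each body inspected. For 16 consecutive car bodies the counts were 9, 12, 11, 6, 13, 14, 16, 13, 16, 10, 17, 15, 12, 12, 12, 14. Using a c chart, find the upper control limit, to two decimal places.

c̄ = (9 + 12 + 11 + 6 + 13 + 14 + 16 + 13 + 16 + 10 + 17 + 15 + 12 + 12 + 12 + 14) / 16 = 202 / 16 = 12.6250
UCL = c̄ + 3√c̄ = 12.6250 + 3 × √12.6250 = 12.6250 + 3 × 3.5532 = 23.2845

23.28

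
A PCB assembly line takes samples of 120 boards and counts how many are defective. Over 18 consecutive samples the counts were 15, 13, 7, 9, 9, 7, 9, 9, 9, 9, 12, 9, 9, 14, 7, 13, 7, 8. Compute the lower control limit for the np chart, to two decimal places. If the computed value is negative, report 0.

0.76

p̄ = Σdᵢ / (k·n) = 175 / (18 × 120) = 0.08102
LCL = np̄ − 3·√(np̄(1−p̄)) = 9.7222 − 3 × 2.9891 = 0.7550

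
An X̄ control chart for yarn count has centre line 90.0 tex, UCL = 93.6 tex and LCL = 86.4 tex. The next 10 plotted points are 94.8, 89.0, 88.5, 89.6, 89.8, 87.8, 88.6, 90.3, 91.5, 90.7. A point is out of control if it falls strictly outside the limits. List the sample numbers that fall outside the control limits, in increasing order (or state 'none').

1

Compare each point to [86.4, 93.6]: sample 1 = 94.8 > UCL.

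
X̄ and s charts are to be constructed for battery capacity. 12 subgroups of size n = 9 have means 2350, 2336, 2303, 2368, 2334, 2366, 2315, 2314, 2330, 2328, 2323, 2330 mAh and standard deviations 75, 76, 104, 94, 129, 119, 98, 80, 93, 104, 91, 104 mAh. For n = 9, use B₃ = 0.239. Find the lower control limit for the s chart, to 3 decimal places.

23.243

s̄ = (75 + 76 + 104 + 94 + 129 + 119 + 98 + 80 + 93 + 104 + 91 + 104) / 12 = 97.2500
LCL_s = B₃·s̄ = 0.239 × 97.2500 = 23.2427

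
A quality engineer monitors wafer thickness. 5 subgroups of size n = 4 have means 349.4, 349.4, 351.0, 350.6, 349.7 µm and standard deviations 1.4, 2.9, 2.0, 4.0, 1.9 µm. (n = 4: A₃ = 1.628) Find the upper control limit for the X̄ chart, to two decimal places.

353.99

X̄̄ = (349.4 + 349.4 + 351.0 + 350.6 + 349.7) / 5 = 350.0200
s̄ = (1.4 + 2.9 + 2.0 + 4.0 + 1.9) / 5 = 2.4400
UCL = X̄̄ + A₃·s̄ = 350.0200 + 1.628 × 2.4400 = 353.9923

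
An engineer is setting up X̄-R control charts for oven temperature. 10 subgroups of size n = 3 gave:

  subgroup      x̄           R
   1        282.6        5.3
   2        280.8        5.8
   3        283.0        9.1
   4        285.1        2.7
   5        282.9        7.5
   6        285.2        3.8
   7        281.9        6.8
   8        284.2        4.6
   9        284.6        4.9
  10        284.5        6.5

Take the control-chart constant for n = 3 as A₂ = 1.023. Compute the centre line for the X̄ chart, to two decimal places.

283.48

X̄̄ = (282.6 + 280.8 + 283.0 + 285.1 + 282.9 + 285.2 + 281.9 + 284.2 + 284.6 + 284.5) / 10 = 2834.8000 / 10 = 283.4800
CL = X̄̄ = 283.4800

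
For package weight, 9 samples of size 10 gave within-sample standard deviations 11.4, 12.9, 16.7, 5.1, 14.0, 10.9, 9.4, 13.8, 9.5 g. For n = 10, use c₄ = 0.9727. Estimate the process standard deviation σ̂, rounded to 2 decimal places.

11.85

s̄ = (11.4 + 12.9 + 16.7 + 5.1 + 14.0 + 10.9 + 9.4 + 13.8 + 9.5) / 9 = 11.5222
σ̂ = s̄ / c₄ = 11.5222 / 0.9727 = 11.8456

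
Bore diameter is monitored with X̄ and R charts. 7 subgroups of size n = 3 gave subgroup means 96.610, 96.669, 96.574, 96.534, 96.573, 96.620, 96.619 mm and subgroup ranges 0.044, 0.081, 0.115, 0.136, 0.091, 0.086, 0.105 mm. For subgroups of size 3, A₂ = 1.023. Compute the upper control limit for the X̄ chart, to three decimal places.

96.696

X̄̄ = (96.610 + 96.669 + 96.574 + 96.534 + 96.573 + 96.620 + 96.619) / 7 = 676.1990 / 7 = 96.5999
R̄ = (0.044 + 0.081 + 0.115 + 0.136 + 0.091 + 0.086 + 0.105) / 7 = 0.6580 / 7 = 0.0940
UCL = X̄̄ + A₂·R̄ = 96.5999 + 1.023 × 0.0940 = 96.6960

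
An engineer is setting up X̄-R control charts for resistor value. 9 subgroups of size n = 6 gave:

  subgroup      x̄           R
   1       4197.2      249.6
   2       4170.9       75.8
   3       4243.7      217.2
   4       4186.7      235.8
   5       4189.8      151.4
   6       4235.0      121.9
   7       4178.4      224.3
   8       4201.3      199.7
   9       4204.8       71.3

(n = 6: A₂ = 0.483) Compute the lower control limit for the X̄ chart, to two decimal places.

X̄̄ = (4197.2 + 4170.9 + 4243.7 + 4186.7 + 4189.8 + 4235.0 + 4178.4 + 4201.3 + 4204.8) / 9 = 37807.8000 / 9 = 4200.8667
R̄ = (249.6 + 75.8 + 217.2 + 235.8 + 151.4 + 121.9 + 224.3 + 199.7 + 71.3) / 9 = 1547.0000 / 9 = 171.8889
LCL = X̄̄ − A₂·R̄ = 4200.8667 − 0.483 × 171.8889 = 4117.8443

4117.84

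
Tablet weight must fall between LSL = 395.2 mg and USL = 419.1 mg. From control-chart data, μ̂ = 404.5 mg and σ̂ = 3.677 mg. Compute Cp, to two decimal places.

1.08

Cp = (USL − LSL) / (6σ̂) = (419.1 − 395.2) / (6 × 3.677) = 23.9000 / 22.0620 = 1.0833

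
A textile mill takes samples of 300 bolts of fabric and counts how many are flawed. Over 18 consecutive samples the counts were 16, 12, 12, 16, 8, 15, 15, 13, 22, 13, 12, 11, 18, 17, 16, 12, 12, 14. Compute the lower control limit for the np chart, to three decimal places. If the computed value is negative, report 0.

p̄ = Σdᵢ / (k·n) = 254 / (18 × 300) = 0.04704
LCL = np̄ − 3·√(np̄(1−p̄)) = 14.1111 − 3 × 3.6671 = 3.1099

3.110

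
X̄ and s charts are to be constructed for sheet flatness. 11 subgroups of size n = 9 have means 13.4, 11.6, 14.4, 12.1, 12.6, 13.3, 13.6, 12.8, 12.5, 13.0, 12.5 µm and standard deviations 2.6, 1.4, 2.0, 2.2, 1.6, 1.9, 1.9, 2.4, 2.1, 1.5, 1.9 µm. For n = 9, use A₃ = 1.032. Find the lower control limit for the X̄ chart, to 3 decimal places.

X̄̄ = (13.4 + 11.6 + 14.4 + 12.1 + 12.6 + 13.3 + 13.6 + 12.8 + 12.5 + 13.0 + 12.5) / 11 = 12.8909
s̄ = (2.6 + 1.4 + 2.0 + 2.2 + 1.6 + 1.9 + 1.9 + 2.4 + 2.1 + 1.5 + 1.9) / 11 = 1.9545
LCL = X̄̄ − A₃·s̄ = 12.8909 − 1.032 × 1.9545 = 10.8738

10.874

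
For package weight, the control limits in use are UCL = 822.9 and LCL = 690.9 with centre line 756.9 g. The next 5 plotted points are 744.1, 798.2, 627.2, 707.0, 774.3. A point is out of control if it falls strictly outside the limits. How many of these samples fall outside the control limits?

Compare each point to [690.9, 822.9]: sample 3 = 627.2 < LCL.

1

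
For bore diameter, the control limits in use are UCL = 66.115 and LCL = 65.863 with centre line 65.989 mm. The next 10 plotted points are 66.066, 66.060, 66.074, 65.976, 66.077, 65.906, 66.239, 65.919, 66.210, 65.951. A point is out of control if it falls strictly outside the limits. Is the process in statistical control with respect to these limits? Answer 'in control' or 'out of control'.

out of control

Compare each point to [65.863, 66.115]: sample 7 = 66.239 > UCL; sample 9 = 66.210 > UCL.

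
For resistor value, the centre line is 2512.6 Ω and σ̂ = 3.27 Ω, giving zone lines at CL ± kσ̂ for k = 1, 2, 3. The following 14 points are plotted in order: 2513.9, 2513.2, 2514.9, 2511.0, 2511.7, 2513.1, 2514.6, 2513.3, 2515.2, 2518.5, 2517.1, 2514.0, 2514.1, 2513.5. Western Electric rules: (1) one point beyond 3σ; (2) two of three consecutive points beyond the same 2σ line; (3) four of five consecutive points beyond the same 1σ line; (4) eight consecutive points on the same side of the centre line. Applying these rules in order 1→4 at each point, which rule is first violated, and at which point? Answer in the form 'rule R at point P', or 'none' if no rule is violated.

rule 4 at point 13

Zone of each point (C = within 1σ̂, B = 1σ̂–2σ̂, A = 2σ̂–3σ̂, * = beyond 3σ̂; sign = side of CL): 1:+C, 2:+C, 3:+C, 4:-C, 5:-C, 6:+C, 7:+C, 8:+C, 9:+C, 10:+B, 11:+B, 12:+C, 13:+C, 14:+C
Rule 4 (eight consecutive points on the same side of the centre line) is satisfied at point 13.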